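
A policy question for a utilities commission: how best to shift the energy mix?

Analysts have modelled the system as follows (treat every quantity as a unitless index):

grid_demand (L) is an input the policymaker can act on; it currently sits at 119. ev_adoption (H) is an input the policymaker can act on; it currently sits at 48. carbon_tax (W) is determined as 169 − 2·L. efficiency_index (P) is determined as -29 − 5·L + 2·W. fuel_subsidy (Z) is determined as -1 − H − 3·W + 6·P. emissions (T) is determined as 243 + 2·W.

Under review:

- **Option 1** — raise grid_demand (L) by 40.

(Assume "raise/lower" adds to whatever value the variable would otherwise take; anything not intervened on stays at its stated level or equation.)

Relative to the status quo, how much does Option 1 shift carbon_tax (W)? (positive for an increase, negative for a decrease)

Baseline:
  L = 119
  W = 169 − 2·119 = -69
Option 1 (L + 40):
  L = 119 + 40 = 159
  W = 169 − 2·159 = -149
Change in W: -149 − (-69) = -80

-80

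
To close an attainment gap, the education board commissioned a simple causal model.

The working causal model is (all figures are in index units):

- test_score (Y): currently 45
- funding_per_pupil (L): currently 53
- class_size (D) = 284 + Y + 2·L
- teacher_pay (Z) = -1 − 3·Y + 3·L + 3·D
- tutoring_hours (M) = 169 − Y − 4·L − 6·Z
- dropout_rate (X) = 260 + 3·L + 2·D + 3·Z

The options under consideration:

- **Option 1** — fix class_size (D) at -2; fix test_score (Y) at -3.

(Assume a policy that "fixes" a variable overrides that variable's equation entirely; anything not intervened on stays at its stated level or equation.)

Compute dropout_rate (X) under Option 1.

898

Option 1 (D := -2, Y := -3):
  Y = -3
  L = 53
  D = -2
  Z = -1 − 3·(-3) + 3·53 + 3·(-2) = 161
  X = 260 + 3·53 + 2·(-2) + 3·161 = 898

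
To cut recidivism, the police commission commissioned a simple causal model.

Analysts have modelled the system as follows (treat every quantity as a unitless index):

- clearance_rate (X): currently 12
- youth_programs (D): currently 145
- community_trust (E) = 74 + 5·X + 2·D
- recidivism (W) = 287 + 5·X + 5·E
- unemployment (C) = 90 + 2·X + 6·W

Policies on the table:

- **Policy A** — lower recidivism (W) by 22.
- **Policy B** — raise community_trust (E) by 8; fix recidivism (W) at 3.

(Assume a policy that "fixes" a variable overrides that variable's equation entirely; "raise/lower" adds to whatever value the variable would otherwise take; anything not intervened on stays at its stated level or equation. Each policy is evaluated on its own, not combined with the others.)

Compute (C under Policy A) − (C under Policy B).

Policy A (W − 22):
  X = 12
  D = 145
  E = 74 + 5·12 + 2·145 = 424
  W = 287 + 5·12 + 5·424 (−22 from intervention) = 2445
  C = 90 + 2·12 + 6·2445 = 14784
Policy B (E + 8, W := 3):
  X = 12
  D = 145
  E = 74 + 5·12 + 2·145 (+8 from intervention) = 432
  W = 3
  C = 90 + 2·12 + 6·3 = 132
C: 14784 − 132 = 14652

14652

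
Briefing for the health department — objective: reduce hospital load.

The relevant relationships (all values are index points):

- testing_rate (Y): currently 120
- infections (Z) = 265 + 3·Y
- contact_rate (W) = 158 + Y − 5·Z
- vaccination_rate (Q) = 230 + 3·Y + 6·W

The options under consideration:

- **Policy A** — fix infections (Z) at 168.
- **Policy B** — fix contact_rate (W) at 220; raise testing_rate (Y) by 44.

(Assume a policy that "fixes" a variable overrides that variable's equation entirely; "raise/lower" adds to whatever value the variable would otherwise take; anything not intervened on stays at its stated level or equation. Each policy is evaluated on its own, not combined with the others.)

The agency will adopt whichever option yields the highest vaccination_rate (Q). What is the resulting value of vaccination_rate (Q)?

Policy A (Z := 168):
  Y = 120
  Z = 168
  W = 158 + 120 − 5·168 = -562
  Q = 230 + 3·120 + 6·(-562) = -2782
Policy B (W := 220, Y + 44):
  Y = 120 + 44 = 164
  Z = 265 + 3·164 = 757
  W = 220
  Q = 230 + 3·164 + 6·220 = 2042
Comparing — Policy A: Q=-2782, Policy B: Q=2042. Highest is 2042 (Policy B).

2042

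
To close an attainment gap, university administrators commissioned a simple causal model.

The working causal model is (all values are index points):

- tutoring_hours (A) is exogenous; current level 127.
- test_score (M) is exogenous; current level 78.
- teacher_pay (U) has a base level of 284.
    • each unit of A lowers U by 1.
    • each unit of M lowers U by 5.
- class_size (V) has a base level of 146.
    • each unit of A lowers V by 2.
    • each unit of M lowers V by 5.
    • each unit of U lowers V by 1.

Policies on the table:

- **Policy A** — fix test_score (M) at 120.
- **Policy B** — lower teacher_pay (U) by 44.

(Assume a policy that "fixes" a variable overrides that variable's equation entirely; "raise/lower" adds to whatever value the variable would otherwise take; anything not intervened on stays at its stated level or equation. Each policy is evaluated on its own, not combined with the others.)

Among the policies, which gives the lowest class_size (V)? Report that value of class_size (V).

-265

Policy A (M := 120):
  A = 127
  M = 120
  U = 284 − 127 − 5·120 = -443
  V = 146 − 2·127 − 5·120 − (-443) = -265
Policy B (U − 44):
  A = 127
  M = 78
  U = 284 − 127 − 5·78 (−44 from intervention) = -277
  V = 146 − 2·127 − 5·78 − (-277) = -221
Comparing — Policy A: V=-265, Policy B: V=-221. Lowest is -265 (Policy A).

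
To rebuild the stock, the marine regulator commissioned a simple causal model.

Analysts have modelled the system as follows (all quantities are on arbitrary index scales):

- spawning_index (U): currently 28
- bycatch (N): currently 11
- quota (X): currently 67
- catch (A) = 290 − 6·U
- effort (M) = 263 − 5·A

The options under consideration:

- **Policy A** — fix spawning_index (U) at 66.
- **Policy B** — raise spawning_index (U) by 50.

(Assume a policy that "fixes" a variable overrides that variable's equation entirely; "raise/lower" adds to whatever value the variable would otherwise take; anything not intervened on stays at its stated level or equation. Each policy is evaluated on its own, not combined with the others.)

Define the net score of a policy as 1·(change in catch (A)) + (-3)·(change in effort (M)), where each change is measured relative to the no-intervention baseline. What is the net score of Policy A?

Baseline:
  U = 28
  A = 290 − 6·28 = 122
  M = 263 − 5·122 = -347
Policy A (U := 66):
  U = 66
  A = 290 − 6·66 = -106
  M = 263 − 5·(-106) = 793
ΔA = -106 − 122 = -228; ΔM = 793 − (-347) = 1140
Score = 1·(-228) + (-3)·1140 = -3648

-3648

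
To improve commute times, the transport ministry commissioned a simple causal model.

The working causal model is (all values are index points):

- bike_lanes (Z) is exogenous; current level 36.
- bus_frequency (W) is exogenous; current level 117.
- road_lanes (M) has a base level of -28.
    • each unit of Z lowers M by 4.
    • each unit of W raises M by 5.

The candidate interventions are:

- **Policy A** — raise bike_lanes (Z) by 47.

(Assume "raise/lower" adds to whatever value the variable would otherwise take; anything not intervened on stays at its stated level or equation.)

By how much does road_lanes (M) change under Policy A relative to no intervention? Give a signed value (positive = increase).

-188

Baseline:
  Z = 36
  W = 117
  M = -28 − 4·36 + 5·117 = 413
Policy A (Z + 47):
  Z = 36 + 47 = 83
  W = 117
  M = -28 − 4·83 + 5·117 = 225
Change in M: 225 − 413 = -188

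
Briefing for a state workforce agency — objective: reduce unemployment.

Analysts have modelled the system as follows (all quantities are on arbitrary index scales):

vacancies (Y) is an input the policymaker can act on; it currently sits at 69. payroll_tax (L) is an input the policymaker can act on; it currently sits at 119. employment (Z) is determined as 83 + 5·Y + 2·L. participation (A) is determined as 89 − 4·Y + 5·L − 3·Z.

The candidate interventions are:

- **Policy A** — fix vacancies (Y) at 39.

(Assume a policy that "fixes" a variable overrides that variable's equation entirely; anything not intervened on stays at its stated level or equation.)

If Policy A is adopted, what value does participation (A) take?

Policy A (Y := 39):
  Y = 39
  L = 119
  Z = 83 + 5·39 + 2·119 = 516
  A = 89 − 4·39 + 5·119 − 3·516 = -1020

-1020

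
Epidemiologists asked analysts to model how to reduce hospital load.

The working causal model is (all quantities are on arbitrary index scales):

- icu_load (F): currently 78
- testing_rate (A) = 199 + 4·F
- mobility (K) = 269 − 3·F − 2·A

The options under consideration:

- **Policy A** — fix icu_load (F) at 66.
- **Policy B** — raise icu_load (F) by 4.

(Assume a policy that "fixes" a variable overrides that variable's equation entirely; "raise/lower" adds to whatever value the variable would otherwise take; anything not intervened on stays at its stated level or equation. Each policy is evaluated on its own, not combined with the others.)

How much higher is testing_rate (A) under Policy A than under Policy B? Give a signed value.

-64

Policy A (F := 66):
  F = 66
  A = 199 + 4·66 = 463
Policy B (F + 4):
  F = 78 + 4 = 82
  A = 199 + 4·82 = 527
A: 463 − 527 = -64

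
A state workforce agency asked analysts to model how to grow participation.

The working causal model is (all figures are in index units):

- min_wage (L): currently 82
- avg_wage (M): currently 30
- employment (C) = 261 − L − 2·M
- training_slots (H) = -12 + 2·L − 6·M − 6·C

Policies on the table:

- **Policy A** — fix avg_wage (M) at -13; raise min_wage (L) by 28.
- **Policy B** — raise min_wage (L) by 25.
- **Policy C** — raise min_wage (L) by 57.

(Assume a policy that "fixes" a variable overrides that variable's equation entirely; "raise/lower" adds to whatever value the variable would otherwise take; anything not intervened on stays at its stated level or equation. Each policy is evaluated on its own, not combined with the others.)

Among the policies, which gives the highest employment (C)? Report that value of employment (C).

Policy A (M := -13, L + 28):
  L = 82 + 28 = 110
  M = -13
  C = 261 − 110 − 2·(-13) = 177
Policy B (L + 25):
  L = 82 + 25 = 107
  M = 30
  C = 261 − 107 − 2·30 = 94
Policy C (L + 57):
  L = 82 + 57 = 139
  M = 30
  C = 261 − 139 − 2·30 = 62
Comparing — Policy A: C=177, Policy B: C=94, Policy C: C=62. Highest is 177 (Policy A).

177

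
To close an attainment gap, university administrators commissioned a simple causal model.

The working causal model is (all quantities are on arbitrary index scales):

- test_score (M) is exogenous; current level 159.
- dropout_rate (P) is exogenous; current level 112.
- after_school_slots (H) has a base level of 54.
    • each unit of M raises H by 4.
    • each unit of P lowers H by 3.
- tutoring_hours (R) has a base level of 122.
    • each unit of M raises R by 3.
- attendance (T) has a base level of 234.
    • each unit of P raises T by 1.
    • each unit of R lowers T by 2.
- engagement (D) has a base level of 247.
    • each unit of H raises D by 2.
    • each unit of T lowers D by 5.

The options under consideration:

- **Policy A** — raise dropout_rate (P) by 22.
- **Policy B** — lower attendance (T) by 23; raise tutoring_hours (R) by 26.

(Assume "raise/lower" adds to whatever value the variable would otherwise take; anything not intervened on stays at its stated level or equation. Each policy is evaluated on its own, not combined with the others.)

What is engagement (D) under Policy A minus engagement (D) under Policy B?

-617

Policy A (P + 22):
  M = 159
  P = 112 + 22 = 134
  H = 54 + 4·159 − 3·134 = 288
  R = 122 + 3·159 = 599
  T = 234 + 134 − 2·599 = -830
  D = 247 + 2·288 − 5·(-830) = 4973
Policy B (T − 23, R + 26):
  M = 159
  P = 112
  H = 54 + 4·159 − 3·112 = 354
  R = 122 + 3·159 (+26 from intervention) = 625
  T = 234 + 112 − 2·625 (−23 from intervention) = -927
  D = 247 + 2·354 − 5·(-927) = 5590
D: 4973 − 5590 = -617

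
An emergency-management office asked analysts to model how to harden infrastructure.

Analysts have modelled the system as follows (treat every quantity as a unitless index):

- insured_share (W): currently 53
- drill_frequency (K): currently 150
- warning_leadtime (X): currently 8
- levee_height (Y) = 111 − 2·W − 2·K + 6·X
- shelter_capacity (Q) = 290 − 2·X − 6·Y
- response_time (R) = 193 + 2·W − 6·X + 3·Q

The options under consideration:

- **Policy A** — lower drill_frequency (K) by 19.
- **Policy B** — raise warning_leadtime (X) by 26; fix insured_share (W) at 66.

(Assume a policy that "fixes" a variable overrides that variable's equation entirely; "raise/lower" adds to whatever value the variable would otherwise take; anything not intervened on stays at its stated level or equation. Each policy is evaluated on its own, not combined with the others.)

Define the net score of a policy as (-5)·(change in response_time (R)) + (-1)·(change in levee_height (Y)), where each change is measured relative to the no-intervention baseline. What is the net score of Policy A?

3382

Baseline:
  W = 53
  K = 150
  X = 8
  Y = 111 − 2·53 − 2·150 + 6·8 = -247
  Q = 290 − 2·8 − 6·(-247) = 1756
  R = 193 + 2·53 − 6·8 + 3·1756 = 5519
Policy A (K − 19):
  W = 53
  K = 150 − 19 = 131
  X = 8
  Y = 111 − 2·53 − 2·131 + 6·8 = -209
  Q = 290 − 2·8 − 6·(-209) = 1528
  R = 193 + 2·53 − 6·8 + 3·1528 = 4835
ΔR = 4835 − 5519 = -684; ΔY = -209 − (-247) = 38
Score = (-5)·(-684) + (-1)·38 = 3382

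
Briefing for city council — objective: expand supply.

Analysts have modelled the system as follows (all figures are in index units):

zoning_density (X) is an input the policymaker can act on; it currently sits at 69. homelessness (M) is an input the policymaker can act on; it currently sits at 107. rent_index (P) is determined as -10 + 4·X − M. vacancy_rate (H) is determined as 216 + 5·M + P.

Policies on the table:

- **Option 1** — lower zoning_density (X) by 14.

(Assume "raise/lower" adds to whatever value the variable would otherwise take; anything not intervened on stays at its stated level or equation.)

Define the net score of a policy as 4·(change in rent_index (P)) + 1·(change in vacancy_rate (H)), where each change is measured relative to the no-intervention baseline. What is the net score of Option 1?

Baseline:
  X = 69
  M = 107
  P = -10 + 4·69 − 107 = 159
  H = 216 + 5·107 + 159 = 910
Option 1 (X − 14):
  X = 69 − 14 = 55
  M = 107
  P = -10 + 4·55 − 107 = 103
  H = 216 + 5·107 + 103 = 854
ΔP = 103 − 159 = -56; ΔH = 854 − 910 = -56
Score = 4·(-56) + 1·(-56) = -280

-280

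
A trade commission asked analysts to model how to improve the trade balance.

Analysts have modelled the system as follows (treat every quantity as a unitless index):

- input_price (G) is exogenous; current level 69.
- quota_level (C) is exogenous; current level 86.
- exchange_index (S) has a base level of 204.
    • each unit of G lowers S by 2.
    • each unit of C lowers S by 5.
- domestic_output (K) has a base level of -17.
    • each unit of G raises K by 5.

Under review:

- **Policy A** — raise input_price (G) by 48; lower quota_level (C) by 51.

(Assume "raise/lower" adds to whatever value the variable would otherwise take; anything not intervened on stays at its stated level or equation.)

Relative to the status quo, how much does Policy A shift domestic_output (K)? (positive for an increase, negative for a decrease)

240

Baseline:
  G = 69
  K = -17 + 5·69 = 328
Policy A (G + 48, C − 51):
  G = 69 + 48 = 117
  K = -17 + 5·117 = 568
Change in K: 568 − 328 = 240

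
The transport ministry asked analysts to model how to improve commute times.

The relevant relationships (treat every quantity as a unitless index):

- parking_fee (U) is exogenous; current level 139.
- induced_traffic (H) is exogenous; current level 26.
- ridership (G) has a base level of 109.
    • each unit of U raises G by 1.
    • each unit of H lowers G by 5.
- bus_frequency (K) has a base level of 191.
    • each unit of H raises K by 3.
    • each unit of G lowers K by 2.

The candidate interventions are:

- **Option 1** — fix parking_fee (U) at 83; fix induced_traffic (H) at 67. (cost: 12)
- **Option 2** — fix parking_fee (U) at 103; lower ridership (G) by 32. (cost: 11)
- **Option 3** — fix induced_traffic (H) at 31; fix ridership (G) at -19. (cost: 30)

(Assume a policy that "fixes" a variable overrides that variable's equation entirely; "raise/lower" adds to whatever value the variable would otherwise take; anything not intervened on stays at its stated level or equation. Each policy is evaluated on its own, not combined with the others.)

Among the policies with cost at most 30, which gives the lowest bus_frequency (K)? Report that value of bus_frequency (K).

Option 1 (U := 83, H := 67):
  U = 83
  H = 67
  G = 109 + 83 − 5·67 = -143
  K = 191 + 3·67 − 2·(-143) = 678
Option 2 (U := 103, G − 32):
  U = 103
  H = 26
  G = 109 + 103 − 5·26 (−32 from intervention) = 50
  K = 191 + 3·26 − 2·50 = 169
Option 3 (H := 31, G := -19):
  U = 139
  H = 31
  G = -19
  K = 191 + 3·31 − 2·(-19) = 322
Comparing — Option 1: K=678, Option 2: K=169, Option 3: K=322. Lowest is 169 (Option 2).

169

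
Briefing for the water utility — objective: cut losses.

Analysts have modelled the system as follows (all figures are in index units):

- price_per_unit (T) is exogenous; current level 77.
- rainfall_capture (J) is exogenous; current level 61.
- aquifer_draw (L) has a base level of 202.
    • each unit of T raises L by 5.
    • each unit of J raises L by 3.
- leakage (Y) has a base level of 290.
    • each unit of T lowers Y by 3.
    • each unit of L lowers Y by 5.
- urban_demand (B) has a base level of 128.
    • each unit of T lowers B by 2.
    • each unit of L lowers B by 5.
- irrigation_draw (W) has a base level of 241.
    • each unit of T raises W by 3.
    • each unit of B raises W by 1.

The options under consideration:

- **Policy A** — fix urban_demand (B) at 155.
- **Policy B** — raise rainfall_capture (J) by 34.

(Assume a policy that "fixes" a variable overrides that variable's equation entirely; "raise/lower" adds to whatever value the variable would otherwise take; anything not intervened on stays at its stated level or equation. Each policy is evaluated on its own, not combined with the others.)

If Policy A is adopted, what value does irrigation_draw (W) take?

627

Policy A (B := 155):
  T = 77
  J = 61
  L = 202 + 5·77 + 3·61 = 770
  B = 155
  W = 241 + 3·77 + 155 = 627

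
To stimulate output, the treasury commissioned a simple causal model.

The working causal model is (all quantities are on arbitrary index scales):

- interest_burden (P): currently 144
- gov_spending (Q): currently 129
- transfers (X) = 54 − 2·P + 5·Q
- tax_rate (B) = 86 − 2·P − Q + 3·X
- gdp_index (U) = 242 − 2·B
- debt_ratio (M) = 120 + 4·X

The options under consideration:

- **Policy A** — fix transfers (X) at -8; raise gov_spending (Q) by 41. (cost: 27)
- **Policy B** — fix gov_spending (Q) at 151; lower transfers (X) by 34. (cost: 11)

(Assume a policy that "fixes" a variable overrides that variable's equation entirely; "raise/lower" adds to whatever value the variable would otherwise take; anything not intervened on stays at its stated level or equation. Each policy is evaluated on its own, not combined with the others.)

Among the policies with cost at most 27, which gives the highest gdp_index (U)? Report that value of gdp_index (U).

1034

Policy A (X := -8, Q + 41):
  P = 144
  Q = 129 + 41 = 170
  X = -8
  B = 86 − 2·144 − 170 + 3·(-8) = -396
  U = 242 − 2·(-396) = 1034
Policy B (Q := 151, X − 34):
  P = 144
  Q = 151
  X = 54 − 2·144 + 5·151 (−34 from intervention) = 487
  B = 86 − 2·144 − 151 + 3·487 = 1108
  U = 242 − 2·1108 = -1974
Comparing — Policy A: U=1034, Policy B: U=-1974. Highest is 1034 (Policy A).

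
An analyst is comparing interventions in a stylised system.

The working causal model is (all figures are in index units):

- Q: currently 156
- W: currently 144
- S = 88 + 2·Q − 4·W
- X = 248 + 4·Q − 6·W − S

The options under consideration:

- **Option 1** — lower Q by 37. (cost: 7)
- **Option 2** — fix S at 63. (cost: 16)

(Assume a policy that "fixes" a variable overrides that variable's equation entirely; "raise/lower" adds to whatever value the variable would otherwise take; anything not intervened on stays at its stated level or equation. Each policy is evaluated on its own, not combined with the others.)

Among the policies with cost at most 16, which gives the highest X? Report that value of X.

Option 1 (Q − 37):
  Q = 156 − 37 = 119
  W = 144
  S = 88 + 2·119 − 4·144 = -250
  X = 248 + 4·119 − 6·144 − (-250) = 110
Option 2 (S := 63):
  Q = 156
  W = 144
  S = 63
  X = 248 + 4·156 − 6·144 − 63 = -55
Comparing — Option 1: X=110, Option 2: X=-55. Highest is 110 (Option 1).

110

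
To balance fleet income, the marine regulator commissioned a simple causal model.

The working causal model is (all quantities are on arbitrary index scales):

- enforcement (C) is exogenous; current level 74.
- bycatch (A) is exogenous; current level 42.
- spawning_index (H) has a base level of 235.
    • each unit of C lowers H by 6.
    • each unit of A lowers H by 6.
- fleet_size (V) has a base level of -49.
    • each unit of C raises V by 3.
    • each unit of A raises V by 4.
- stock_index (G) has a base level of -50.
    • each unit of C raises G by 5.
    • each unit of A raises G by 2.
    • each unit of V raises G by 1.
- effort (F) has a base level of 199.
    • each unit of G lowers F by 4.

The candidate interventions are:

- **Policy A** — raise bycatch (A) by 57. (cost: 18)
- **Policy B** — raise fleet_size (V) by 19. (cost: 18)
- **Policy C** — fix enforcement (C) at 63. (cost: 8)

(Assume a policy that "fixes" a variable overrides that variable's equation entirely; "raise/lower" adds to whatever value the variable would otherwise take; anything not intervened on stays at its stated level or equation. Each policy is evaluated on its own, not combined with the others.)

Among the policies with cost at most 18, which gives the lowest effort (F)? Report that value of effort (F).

Policy A (A + 57):
  C = 74
  A = 42 + 57 = 99
  V = -49 + 3·74 + 4·99 = 569
  G = -50 + 5·74 + 2·99 + 569 = 1087
  F = 199 − 4·1087 = -4149
Policy B (V + 19):
  C = 74
  A = 42
  V = -49 + 3·74 + 4·42 (+19 from intervention) = 360
  G = -50 + 5·74 + 2·42 + 360 = 764
  F = 199 − 4·764 = -2857
Policy C (C := 63):
  C = 63
  A = 42
  V = -49 + 3·63 + 4·42 = 308
  G = -50 + 5·63 + 2·42 + 308 = 657
  F = 199 − 4·657 = -2429
Comparing — Policy A: F=-4149, Policy B: F=-2857, Policy C: F=-2429. Lowest is -4149 (Policy A).

-4149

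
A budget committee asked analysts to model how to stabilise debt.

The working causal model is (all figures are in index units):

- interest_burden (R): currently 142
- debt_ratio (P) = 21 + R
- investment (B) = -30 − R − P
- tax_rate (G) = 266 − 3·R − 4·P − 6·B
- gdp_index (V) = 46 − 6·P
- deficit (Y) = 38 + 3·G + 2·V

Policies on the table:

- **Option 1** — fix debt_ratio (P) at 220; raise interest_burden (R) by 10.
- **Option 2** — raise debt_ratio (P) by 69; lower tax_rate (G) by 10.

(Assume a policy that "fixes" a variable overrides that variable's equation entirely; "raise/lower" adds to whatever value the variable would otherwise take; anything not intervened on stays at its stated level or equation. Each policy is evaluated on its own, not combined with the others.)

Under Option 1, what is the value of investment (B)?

-402

Option 1 (P := 220, R + 10):
  R = 142 + 10 = 152
  P = 220
  B = -30 − 152 − 220 = -402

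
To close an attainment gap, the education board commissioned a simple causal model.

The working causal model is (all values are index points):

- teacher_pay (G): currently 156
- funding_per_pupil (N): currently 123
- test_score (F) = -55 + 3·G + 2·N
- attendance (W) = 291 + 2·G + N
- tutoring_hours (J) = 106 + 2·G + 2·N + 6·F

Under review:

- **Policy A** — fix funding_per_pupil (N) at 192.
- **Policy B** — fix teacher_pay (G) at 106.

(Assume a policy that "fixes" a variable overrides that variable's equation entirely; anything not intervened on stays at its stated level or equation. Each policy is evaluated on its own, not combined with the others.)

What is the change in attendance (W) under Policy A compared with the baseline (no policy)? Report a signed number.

69

Baseline:
  G = 156
  N = 123
  W = 291 + 2·156 + 123 = 726
Policy A (N := 192):
  G = 156
  N = 192
  W = 291 + 2·156 + 192 = 795
Change in W: 795 − 726 = 69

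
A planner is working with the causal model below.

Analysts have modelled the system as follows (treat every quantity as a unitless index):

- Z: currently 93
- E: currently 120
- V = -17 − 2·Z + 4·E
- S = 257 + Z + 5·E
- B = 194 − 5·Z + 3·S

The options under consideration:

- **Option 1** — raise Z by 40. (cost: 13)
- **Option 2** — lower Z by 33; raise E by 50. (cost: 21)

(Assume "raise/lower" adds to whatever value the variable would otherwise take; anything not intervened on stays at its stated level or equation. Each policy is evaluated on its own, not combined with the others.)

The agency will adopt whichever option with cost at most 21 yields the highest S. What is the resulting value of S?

Option 1 (Z + 40):
  Z = 93 + 40 = 133
  E = 120
  S = 257 + 133 + 5·120 = 990
Option 2 (Z − 33, E + 50):
  Z = 93 − 33 = 60
  E = 120 + 50 = 170
  S = 257 + 60 + 5·170 = 1167
Comparing — Option 1: S=990, Option 2: S=1167. Highest is 1167 (Option 2).

1167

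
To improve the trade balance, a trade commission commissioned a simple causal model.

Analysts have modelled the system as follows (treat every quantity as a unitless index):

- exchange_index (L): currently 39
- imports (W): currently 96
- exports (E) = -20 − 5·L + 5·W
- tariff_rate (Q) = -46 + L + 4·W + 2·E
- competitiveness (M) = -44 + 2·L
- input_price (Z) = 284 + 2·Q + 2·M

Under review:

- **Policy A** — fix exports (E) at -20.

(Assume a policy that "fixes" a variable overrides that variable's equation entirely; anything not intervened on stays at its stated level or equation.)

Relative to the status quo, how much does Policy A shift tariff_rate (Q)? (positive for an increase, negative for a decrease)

-570

Baseline:
  L = 39
  W = 96
  E = -20 − 5·39 + 5·96 = 265
  Q = -46 + 39 + 4·96 + 2·265 = 907
Policy A (E := -20):
  L = 39
  W = 96
  E = -20
  Q = -46 + 39 + 4·96 + 2·(-20) = 337
Change in Q: 337 − 907 = -570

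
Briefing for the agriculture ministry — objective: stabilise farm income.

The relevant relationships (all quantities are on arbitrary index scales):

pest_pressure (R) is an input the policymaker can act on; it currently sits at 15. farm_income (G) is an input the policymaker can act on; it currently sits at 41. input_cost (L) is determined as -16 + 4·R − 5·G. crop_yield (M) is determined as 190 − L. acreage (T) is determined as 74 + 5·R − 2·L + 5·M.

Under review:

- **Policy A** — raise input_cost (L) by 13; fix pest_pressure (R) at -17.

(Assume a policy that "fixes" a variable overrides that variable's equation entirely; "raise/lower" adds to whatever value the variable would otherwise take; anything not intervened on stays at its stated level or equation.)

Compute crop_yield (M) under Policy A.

466

Policy A (L + 13, R := -17):
  R = -17
  G = 41
  L = -16 + 4·(-17) − 5·41 (+13 from intervention) = -276
  M = 190 − (-276) = 466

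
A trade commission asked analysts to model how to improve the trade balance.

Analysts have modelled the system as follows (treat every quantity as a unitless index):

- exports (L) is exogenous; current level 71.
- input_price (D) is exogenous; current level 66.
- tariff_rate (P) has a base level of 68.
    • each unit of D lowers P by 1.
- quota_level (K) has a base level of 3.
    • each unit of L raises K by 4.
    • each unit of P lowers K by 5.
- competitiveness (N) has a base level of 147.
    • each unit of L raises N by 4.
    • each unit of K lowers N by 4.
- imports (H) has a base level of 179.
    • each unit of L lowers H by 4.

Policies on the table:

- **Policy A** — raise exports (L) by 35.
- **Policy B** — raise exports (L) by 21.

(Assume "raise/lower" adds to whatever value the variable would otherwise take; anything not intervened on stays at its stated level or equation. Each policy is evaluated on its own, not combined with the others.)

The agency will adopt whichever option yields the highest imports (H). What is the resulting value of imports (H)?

Policy A (L + 35):
  L = 71 + 35 = 106
  H = 179 − 4·106 = -245
Policy B (L + 21):
  L = 71 + 21 = 92
  H = 179 − 4·92 = -189
Comparing — Policy A: H=-245, Policy B: H=-189. Highest is -189 (Policy B).

-189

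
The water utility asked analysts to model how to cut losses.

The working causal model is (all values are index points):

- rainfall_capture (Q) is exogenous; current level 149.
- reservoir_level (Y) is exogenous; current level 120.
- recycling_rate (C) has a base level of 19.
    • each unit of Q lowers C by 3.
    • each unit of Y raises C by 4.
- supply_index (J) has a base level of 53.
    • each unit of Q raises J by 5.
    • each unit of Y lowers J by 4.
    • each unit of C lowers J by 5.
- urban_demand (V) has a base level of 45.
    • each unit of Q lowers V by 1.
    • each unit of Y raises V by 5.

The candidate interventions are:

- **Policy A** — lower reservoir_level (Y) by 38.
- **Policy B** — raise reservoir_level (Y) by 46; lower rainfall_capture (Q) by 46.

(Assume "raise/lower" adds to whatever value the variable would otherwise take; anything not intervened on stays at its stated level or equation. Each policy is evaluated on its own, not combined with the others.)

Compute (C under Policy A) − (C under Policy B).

Policy A (Y − 38):
  Q = 149
  Y = 120 − 38 = 82
  C = 19 − 3·149 + 4·82 = -100
Policy B (Y + 46, Q − 46):
  Q = 149 − 46 = 103
  Y = 120 + 46 = 166
  C = 19 − 3·103 + 4·166 = 374
C: -100 − 374 = -474

-474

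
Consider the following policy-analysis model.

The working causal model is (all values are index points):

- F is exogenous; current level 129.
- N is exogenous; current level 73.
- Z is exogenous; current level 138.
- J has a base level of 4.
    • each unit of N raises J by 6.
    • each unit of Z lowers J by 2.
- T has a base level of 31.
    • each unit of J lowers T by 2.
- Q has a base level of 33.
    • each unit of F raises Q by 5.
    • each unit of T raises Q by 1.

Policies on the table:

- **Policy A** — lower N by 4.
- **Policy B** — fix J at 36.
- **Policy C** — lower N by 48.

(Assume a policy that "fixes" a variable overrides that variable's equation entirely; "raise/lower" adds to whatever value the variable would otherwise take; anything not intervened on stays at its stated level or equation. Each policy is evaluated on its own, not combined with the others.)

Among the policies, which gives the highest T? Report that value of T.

Policy A (N − 4):
  N = 73 − 4 = 69
  Z = 138
  J = 4 + 6·69 − 2·138 = 142
  T = 31 − 2·142 = -253
Policy B (J := 36):
  N = 73
  Z = 138
  J = 36
  T = 31 − 2·36 = -41
Policy C (N − 48):
  N = 73 − 48 = 25
  Z = 138
  J = 4 + 6·25 − 2·138 = -122
  T = 31 − 2·(-122) = 275
Comparing — Policy A: T=-253, Policy B: T=-41, Policy C: T=275. Highest is 275 (Policy C).

275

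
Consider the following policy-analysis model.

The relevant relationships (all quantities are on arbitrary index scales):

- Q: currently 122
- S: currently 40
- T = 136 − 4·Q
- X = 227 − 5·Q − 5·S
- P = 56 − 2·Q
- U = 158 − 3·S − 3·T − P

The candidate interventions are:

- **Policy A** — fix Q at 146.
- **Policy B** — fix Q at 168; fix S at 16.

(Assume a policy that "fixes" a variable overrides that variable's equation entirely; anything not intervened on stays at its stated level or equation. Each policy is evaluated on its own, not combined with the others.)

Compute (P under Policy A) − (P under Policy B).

44

Policy A (Q := 146):
  Q = 146
  P = 56 − 2·146 = -236
Policy B (Q := 168, S := 16):
  Q = 168
  P = 56 − 2·168 = -280
P: -236 − (-280) = 44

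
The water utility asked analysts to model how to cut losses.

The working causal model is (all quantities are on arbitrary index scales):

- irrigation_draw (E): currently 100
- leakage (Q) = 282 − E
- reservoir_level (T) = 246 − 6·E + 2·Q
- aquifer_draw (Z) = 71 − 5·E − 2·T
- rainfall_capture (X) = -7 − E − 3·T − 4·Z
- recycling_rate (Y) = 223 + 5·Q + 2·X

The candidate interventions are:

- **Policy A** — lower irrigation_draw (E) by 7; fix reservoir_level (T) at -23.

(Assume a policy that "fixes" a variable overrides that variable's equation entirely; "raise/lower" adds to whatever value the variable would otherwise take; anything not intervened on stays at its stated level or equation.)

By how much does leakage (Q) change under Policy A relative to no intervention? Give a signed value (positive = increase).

Baseline:
  E = 100
  Q = 282 − 100 = 182
Policy A (E − 7, T := -23):
  E = 100 − 7 = 93
  Q = 282 − 93 = 189
Change in Q: 189 − 182 = 7

7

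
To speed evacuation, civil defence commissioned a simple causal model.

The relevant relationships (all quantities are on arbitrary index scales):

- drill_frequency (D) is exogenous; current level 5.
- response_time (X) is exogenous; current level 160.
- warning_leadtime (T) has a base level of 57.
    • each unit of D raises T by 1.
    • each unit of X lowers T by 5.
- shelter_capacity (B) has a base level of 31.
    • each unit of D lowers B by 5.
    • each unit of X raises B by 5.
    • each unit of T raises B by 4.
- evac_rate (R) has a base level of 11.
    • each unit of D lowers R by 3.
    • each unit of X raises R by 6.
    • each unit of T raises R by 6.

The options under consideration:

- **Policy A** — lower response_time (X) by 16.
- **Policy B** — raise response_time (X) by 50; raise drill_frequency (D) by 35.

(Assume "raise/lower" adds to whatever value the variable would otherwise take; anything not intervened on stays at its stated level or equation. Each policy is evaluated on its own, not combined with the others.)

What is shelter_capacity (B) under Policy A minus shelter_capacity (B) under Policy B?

Policy A (X − 16):
  D = 5
  X = 160 − 16 = 144
  T = 57 + 5 − 5·144 = -658
  B = 31 − 5·5 + 5·144 + 4·(-658) = -1906
Policy B (X + 50, D + 35):
  D = 5 + 35 = 40
  X = 160 + 50 = 210
  T = 57 + 40 − 5·210 = -953
  B = 31 − 5·40 + 5·210 + 4·(-953) = -2931
B: -1906 − (-2931) = 1025

1025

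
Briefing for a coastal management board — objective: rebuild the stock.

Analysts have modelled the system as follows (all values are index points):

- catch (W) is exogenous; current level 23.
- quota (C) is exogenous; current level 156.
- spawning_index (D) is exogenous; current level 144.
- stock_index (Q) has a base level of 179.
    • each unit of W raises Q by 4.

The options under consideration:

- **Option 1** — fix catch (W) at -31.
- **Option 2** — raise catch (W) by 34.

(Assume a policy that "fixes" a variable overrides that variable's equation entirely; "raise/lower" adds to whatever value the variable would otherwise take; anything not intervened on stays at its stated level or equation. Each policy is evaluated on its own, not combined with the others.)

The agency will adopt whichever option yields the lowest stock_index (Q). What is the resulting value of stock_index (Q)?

Option 1 (W := -31):
  W = -31
  Q = 179 + 4·(-31) = 55
Option 2 (W + 34):
  W = 23 + 34 = 57
  Q = 179 + 4·57 = 407
Comparing — Option 1: Q=55, Option 2: Q=407. Lowest is 55 (Option 1).

55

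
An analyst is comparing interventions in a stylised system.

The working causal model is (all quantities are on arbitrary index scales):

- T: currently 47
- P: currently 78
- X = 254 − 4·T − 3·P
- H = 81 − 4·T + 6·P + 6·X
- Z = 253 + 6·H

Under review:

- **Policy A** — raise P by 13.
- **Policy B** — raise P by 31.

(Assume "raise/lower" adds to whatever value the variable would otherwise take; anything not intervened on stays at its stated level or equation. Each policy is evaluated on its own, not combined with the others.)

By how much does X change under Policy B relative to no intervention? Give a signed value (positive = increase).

Baseline:
  T = 47
  P = 78
  X = 254 − 4·47 − 3·78 = -168
Policy B (P + 31):
  T = 47
  P = 78 + 31 = 109
  X = 254 − 4·47 − 3·109 = -261
Change in X: -261 − (-168) = -93

-93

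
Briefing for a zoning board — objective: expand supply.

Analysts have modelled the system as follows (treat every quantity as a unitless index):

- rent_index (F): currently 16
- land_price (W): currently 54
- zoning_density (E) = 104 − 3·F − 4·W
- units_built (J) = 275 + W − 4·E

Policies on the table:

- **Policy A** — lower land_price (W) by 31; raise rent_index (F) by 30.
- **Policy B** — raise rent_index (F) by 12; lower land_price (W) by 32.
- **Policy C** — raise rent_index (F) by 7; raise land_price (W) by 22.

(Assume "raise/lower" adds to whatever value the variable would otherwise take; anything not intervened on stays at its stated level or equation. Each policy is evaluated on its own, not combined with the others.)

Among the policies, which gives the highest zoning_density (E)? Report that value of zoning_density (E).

Policy A (W − 31, F + 30):
  F = 16 + 30 = 46
  W = 54 − 31 = 23
  E = 104 − 3·46 − 4·23 = -126
Policy B (F + 12, W − 32):
  F = 16 + 12 = 28
  W = 54 − 32 = 22
  E = 104 − 3·28 − 4·22 = -68
Policy C (F + 7, W + 22):
  F = 16 + 7 = 23
  W = 54 + 22 = 76
  E = 104 − 3·23 − 4·76 = -269
Comparing — Policy A: E=-126, Policy B: E=-68, Policy C: E=-269. Highest is -68 (Policy B).

-68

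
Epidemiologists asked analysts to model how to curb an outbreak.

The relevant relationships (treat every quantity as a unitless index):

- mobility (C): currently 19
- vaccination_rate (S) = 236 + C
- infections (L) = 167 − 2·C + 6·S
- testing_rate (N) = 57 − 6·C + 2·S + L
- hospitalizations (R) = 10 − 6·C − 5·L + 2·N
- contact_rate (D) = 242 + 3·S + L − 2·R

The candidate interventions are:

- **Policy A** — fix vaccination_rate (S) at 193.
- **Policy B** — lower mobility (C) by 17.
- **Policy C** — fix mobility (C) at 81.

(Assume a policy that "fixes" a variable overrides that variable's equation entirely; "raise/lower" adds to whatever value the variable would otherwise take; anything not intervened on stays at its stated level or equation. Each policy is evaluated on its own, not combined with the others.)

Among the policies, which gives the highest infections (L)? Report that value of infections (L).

Policy A (S := 193):
  C = 19
  S = 193
  L = 167 − 2·19 + 6·193 = 1287
Policy B (C − 17):
  C = 19 − 17 = 2
  S = 236 + 2 = 238
  L = 167 − 2·2 + 6·238 = 1591
Policy C (C := 81):
  C = 81
  S = 236 + 81 = 317
  L = 167 − 2·81 + 6·317 = 1907
Comparing — Policy A: L=1287, Policy B: L=1591, Policy C: L=1907. Highest is 1907 (Policy C).

1907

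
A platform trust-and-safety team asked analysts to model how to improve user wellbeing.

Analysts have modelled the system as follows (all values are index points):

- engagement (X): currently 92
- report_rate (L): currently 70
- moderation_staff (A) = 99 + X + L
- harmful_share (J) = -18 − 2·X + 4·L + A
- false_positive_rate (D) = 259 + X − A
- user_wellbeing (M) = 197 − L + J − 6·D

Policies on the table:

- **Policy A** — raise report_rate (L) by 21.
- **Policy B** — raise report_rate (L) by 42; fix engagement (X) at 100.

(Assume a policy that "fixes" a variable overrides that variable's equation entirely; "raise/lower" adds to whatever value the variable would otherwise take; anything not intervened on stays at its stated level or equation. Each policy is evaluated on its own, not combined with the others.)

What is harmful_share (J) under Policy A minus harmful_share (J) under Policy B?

-97

Policy A (L + 21):
  X = 92
  L = 70 + 21 = 91
  A = 99 + 92 + 91 = 282
  J = -18 − 2·92 + 4·91 + 282 = 444
Policy B (L + 42, X := 100):
  X = 100
  L = 70 + 42 = 112
  A = 99 + 100 + 112 = 311
  J = -18 − 2·100 + 4·112 + 311 = 541
J: 444 − 541 = -97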